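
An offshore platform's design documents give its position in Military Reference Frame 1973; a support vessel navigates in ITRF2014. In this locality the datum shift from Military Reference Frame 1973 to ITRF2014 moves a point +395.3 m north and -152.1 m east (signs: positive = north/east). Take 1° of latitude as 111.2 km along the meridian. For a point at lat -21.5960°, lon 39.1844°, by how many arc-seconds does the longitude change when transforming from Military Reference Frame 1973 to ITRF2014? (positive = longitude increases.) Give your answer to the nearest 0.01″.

Δλ = -5.30″

At latitude -21.5960°, cos φ = 0.929802.
1° of longitude at this latitude = 111.2 × cos φ = 103.39 km, so Δλ = -152.1 / 103394.0 = -0.0014711° = -5.296″.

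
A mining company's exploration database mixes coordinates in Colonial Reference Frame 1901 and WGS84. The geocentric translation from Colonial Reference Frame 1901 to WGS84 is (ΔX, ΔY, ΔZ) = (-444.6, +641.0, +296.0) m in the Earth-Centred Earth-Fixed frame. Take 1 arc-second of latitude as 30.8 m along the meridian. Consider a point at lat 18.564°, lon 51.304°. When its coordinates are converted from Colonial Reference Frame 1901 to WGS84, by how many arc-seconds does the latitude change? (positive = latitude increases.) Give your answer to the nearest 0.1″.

Δφ = 6.8″

sin φ = 0.318364, cos φ = 0.947969, sin λ = 0.780474, cos λ = 0.625188.
North component: ΔN = −sin φ cos λ·ΔX − sin φ sin λ·ΔY + cos φ·ΔZ = −(0.318364)(0.625188)(-444.6) − (0.318364)(0.780474)(641.0) + (0.947969)(296.0) = 209.82 m.
1° of latitude spans 3600 × 30.80 = 110880 m, so Δφ = 209.82 / 110880 × 3600 = 6.812″.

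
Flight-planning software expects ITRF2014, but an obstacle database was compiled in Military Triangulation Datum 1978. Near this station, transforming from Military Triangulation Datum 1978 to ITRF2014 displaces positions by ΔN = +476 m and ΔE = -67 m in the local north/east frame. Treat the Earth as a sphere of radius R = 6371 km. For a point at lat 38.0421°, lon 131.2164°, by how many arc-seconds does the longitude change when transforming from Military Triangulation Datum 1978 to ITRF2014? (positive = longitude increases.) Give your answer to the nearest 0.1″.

Δλ = -2.8″

At latitude 38.0421°, cos φ = 0.787558.
One radian of longitude at latitude φ spans R cos φ, so Δλ = ΔE / (R cos φ) = -67.0 / (6371000 × 0.787558) = -1.3353e-05 rad = -2.754″.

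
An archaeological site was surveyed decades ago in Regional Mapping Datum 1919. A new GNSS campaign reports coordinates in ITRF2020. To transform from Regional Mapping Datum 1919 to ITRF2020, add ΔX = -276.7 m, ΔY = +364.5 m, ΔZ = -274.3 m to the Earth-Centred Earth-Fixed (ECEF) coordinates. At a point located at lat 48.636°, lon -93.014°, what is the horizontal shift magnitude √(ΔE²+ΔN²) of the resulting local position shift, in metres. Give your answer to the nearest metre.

At φ = 48.636°, λ = -93.014°: sin φ = 0.750526, cos φ = 0.660840, sin λ = -0.998617, cos λ = -0.052580.
ΔE = −sin λ·ΔX + cos λ·ΔY = −(-0.998617)·(-276.7) + (-0.052580)·(364.5) = -295.48 m.
ΔN = −sin φ cos λ·ΔX − sin φ sin λ·ΔY + cos φ·ΔZ = −(0.750526)(-0.052580)(-276.7) − (0.750526)(-0.998617)(364.5) + (0.660840)(-274.3) = 81.00 m.
Horizontal magnitude = √(ΔE² + ΔN²) = √((-295.48)² + 81.00²) = 306.38 m.

306 m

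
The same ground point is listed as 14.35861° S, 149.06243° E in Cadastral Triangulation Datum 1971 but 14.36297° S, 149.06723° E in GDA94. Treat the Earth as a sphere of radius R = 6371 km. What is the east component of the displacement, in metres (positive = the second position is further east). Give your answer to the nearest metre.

Δφ = -14.36297° − -14.35861° = -0.00436°; Δλ = 149.06723° − 149.06243° = +0.00480°.
1° along a meridian = πR/180 = 111195 m.
ΔN = Δφ × 111195 = -484.8 m; ΔE = Δλ × 111195 × cos(-14.35861°) = +0.00480 × 111195 × 0.968763 = 517.1 m.

ΔE = 517 m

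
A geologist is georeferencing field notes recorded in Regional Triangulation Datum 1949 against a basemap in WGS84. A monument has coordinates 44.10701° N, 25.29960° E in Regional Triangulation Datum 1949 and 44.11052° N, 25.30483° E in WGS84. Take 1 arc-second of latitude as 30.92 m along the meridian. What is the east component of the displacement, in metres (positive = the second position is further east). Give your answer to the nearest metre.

ΔE = 418 m

Δφ = 44.11052° − 44.10701° = +0.00351°; Δλ = 25.30483° − 25.29960° = +0.00523°.
1° of latitude = 3600 × 30.92 = 111312 m.
ΔN = Δφ × 111312 = 390.7 m; ΔE = Δλ × 111312 × cos(44.10701°) = +0.00523 × 111312 × 0.718041 = 418.0 m.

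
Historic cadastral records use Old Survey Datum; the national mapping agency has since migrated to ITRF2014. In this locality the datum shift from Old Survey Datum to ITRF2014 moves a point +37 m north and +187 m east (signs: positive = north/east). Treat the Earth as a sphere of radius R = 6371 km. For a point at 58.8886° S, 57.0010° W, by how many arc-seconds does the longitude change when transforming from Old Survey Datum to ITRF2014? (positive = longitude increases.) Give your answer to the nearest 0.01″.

Δλ = 11.72″

At latitude -58.8886°, cos φ = 0.516704.
One radian of longitude at latitude φ spans R cos φ, so Δλ = ΔE / (R cos φ) = 187.0 / (6371000 × 0.516704) = 5.6806e-05 rad = 11.717″.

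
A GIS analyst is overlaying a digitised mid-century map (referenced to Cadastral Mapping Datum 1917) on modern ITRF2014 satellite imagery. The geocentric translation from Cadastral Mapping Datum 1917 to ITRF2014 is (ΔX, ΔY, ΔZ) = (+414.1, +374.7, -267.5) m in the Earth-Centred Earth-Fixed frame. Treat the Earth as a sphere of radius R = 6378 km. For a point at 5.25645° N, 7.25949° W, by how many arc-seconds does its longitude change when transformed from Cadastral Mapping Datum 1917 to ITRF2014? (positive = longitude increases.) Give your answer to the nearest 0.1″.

sin φ = 0.091614, cos φ = 0.995795, sin λ = -0.126363, cos λ = 0.991984.
East component: ΔE = −sin λ·ΔX + cos λ·ΔY = −(-0.126363)(414.1) + (0.991984)(374.7) = 424.02 m.
1° of latitude spans πR/180 = 111317 m; at latitude φ, 1° of longitude spans that × cos φ = 110849.0 m, so Δλ = 424.02 / 110849.0 × 3600 = 13.771″.

Δλ = 13.8″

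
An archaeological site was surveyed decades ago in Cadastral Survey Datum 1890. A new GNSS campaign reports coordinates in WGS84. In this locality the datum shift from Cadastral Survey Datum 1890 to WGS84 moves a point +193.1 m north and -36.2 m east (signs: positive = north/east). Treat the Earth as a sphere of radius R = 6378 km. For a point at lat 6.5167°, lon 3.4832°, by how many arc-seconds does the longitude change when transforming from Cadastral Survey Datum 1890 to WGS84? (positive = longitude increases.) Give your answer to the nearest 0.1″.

Δλ = -1.2″

At latitude 6.5167°, cos φ = 0.993539.
One radian of longitude at latitude φ spans R cos φ, so Δλ = ΔE / (R cos φ) = -36.2 / (6378000 × 0.993539) = -5.7127e-06 rad = -1.178″.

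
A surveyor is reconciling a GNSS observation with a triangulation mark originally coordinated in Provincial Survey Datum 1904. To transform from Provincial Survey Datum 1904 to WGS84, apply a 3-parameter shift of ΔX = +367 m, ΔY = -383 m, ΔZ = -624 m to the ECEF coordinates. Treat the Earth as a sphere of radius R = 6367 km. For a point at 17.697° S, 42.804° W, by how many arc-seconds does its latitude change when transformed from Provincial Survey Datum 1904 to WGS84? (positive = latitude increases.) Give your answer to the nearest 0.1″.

sin φ = -0.303983, cos φ = 0.952677, sin λ = -0.679493, cos λ = 0.733682.
North component: ΔN = −sin φ cos λ·ΔX − sin φ sin λ·ΔY + cos φ·ΔZ = −(-0.303983)(0.733682)(367) − (-0.303983)(-0.679493)(-383) + (0.952677)(-624) = -433.51 m.
1° of latitude spans πR/180 = 111125 m, so Δφ = -433.51 / 111125 × 3600 = -14.044″.

Δφ = -14.0″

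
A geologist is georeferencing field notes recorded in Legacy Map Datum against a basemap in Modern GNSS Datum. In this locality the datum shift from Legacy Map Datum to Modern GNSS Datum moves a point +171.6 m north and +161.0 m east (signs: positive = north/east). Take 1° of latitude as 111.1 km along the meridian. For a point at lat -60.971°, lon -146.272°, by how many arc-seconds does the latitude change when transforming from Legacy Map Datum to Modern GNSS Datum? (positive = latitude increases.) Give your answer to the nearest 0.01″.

Δφ = 5.56″

1° of latitude = 111.1 km, so Δφ = 171.6 / 111100 = 0.0015446° = 5.560″.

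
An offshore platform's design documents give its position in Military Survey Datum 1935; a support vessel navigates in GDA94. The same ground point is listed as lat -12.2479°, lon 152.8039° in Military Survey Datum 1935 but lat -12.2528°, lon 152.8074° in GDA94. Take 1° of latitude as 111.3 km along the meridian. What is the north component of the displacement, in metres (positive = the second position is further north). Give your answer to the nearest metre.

Δφ = -12.2528° − -12.2479° = -0.0049°; Δλ = 152.8074° − 152.8039° = +0.0035°.
ΔN = Δφ × 111300 = -545.4 m; ΔE = Δλ × 111300 × cos(-12.2479°) = +0.0035 × 111300 × 0.977239 = 380.7 m.

ΔN = -545 m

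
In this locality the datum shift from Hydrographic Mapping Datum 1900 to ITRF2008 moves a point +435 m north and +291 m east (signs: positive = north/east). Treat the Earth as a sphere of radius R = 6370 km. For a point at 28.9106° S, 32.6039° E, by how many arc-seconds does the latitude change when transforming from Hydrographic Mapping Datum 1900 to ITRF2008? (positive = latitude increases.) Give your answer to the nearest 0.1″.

On a sphere of radius R, 1 rad of latitude = R, so Δφ = ΔN / R = 435.0 / 6370000 = 6.8289e-05 rad = 14.086″.

Δφ = 14.1″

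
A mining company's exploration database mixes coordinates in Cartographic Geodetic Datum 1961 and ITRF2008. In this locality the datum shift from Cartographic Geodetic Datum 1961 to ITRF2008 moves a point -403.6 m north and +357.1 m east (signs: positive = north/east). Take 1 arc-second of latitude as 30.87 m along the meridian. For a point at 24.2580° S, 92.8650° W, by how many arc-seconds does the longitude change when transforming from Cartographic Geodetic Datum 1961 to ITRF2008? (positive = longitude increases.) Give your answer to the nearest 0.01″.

Δλ = 12.69″

At latitude -24.2580°, cos φ = 0.911705.
1″ of longitude at this latitude = 30.87 × cos φ = 28.1443 m, so Δλ = 357.1 / 28.1443 = 12.688″.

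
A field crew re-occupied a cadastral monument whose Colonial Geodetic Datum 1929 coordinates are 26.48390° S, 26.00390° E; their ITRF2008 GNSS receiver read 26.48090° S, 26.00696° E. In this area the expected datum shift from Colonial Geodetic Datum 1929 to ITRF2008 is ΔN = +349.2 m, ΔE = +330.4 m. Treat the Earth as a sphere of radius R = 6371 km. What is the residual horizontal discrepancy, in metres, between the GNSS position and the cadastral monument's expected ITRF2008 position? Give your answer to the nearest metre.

30 m

Observed coordinate differences: Δφ = +0.00300°, Δλ = +0.00306°.
Converting to metres (1° lat = 111195 m, cos φ = 0.895060): observed ΔN = 333.6 m, observed ΔE = 304.5 m.
Subtracting the expected shift leaves a residual of 333.6 − (349.2) = -15.6 m north and 304.5 − (330.4) = -25.9 m east.
Residual distance = √((-15.6)² + (-25.9)²) = 30.2 m.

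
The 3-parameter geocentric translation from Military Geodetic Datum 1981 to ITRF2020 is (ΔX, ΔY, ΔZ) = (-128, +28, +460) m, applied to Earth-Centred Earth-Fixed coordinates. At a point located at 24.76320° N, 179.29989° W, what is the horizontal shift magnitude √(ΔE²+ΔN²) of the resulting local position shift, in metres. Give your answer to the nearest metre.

The local east axis at (φ, λ) is (−sin λ, cos λ, 0), so ΔE = −sin(-179.29989°)·(-128) + cos(-179.29989°)·28 = -29.56 m.
The local north axis is (−sin φ cos λ, −sin φ sin λ, cos φ), giving ΔN = -53.611 + 0.143 + 417.701 = 364.23 m.
Horizontal magnitude = √(ΔE² + ΔN²) = √((-29.56)² + 364.23²) = 365.43 m.

365 m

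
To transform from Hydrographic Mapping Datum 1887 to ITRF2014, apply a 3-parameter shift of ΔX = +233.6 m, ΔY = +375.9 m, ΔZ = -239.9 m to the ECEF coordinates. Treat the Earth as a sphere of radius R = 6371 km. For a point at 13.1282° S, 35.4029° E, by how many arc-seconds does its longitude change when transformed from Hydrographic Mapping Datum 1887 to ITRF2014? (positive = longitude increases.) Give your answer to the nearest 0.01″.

Δλ = 5.69″

sin φ = -0.227131, cos φ = 0.973864, sin λ = 0.579322, cos λ = 0.815098.
East component: ΔE = −sin λ·ΔX + cos λ·ΔY = −(0.579322)(233.6) + (0.815098)(375.9) = 171.07 m.
1° of latitude spans πR/180 = 111195 m; at latitude φ, 1° of longitude spans that × cos φ = 108288.8 m, so Δλ = 171.07 / 108288.8 × 3600 = 5.687″.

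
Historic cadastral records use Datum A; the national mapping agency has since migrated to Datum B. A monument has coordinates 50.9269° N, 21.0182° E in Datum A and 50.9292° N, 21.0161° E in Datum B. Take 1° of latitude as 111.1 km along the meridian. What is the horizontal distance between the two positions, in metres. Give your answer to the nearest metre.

295 m

Δφ = 50.9292° − 50.9269° = +0.0023°; Δλ = 21.0161° − 21.0182° = -0.0021°.
ΔN = Δφ × 111100 = 255.5 m; ΔE = Δλ × 111100 × cos(50.9269°) = -0.0021 × 111100 × 0.630311 = -147.1 m.
Distance = √(ΔE² + ΔN²) = √((-147.1)² + 255.5²) = 294.8 m.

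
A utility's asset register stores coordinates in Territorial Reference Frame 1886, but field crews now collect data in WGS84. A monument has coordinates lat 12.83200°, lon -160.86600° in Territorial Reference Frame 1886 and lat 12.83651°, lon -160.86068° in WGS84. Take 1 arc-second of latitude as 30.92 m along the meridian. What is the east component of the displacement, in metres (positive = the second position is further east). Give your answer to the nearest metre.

ΔE = 577 m

Δφ = 12.83651° − 12.83200° = +0.00451°; Δλ = -160.86068° − -160.86600° = +0.00532°.
1° of latitude = 3600 × 30.92 = 111312 m.
ΔN = Δφ × 111312 = 502.0 m; ΔE = Δλ × 111312 × cos(12.83200°) = +0.00532 × 111312 × 0.975025 = 577.4 m.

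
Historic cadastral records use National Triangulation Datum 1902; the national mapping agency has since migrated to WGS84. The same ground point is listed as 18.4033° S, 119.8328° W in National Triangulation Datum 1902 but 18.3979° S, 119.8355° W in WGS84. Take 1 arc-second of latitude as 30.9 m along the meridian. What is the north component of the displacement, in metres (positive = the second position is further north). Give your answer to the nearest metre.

Δφ = -18.3979° − -18.4033° = +0.0054°; Δλ = -119.8355° − -119.8328° = -0.0027°.
1° of latitude = 3600 × 30.90 = 111240 m.
ΔN = Δφ × 111240 = 600.7 m; ΔE = Δλ × 111240 × cos(-18.4033°) = -0.0027 × 111240 × 0.948858 = -285.0 m.

ΔN = 601 m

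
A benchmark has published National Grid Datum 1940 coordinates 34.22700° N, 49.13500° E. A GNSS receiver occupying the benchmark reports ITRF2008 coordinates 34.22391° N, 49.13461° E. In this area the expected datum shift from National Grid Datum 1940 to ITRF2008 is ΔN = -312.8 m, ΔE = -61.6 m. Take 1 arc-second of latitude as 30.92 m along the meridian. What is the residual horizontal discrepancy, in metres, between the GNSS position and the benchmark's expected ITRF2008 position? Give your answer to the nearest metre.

40 m

Observed coordinate differences: Δφ = -0.00309°, Δλ = -0.00039°.
Converting to metres (1° lat = 111312 m, cos φ = 0.826816): observed ΔN = -344.0 m, observed ΔE = -35.9 m.
Subtracting the expected shift leaves a residual of -344.0 − (-312.8) = -31.2 m north and -35.9 − (-61.6) = 25.7 m east.
Residual distance = √((-31.2)² + 25.7²) = 40.4 m.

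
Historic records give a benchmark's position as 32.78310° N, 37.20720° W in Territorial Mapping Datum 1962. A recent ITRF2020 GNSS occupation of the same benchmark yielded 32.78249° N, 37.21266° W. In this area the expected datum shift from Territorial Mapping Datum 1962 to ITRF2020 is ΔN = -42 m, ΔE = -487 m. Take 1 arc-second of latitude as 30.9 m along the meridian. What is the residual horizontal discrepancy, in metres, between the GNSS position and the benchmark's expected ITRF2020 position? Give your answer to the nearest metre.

Observed coordinate differences: Δφ = -0.00061°, Δλ = -0.00546°.
Converting to metres (1° lat = 111240 m, cos φ = 0.840726): observed ΔN = -67.9 m, observed ΔE = -510.6 m.
Subtracting the expected shift leaves a residual of -67.9 − (-42) = -25.9 m north and -510.6 − (-487) = -23.6 m east.
Residual distance = √((-25.9)² + (-23.6)²) = 35.0 m.

35 m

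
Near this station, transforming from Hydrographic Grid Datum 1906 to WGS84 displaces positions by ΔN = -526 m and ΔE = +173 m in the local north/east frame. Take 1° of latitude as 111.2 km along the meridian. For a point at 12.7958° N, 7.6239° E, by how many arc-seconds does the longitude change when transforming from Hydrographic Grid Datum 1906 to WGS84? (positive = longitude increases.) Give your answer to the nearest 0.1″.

Δλ = 5.7″

At latitude 12.7958°, cos φ = 0.975166.
1° of longitude at this latitude = 111.2 × cos φ = 108.44 km, so Δλ = 173.0 / 108438.4 = 0.0015954° = 5.743″.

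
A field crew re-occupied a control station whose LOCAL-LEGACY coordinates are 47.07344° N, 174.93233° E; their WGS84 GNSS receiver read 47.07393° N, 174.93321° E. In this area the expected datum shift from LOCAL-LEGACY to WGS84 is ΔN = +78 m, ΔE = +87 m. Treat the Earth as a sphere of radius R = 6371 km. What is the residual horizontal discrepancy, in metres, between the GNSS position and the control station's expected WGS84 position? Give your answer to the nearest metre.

Observed coordinate differences: Δφ = +0.00049°, Δλ = +0.00088°.
Converting to metres (1° lat = 111195 m, cos φ = 0.681060): observed ΔN = 54.5 m, observed ΔE = 66.6 m.
Subtracting the expected shift leaves a residual of 54.5 − (78) = -23.5 m north and 66.6 − (87) = -20.4 m east.
Residual distance = √((-23.5)² + (-20.4)²) = 31.1 m.

31 m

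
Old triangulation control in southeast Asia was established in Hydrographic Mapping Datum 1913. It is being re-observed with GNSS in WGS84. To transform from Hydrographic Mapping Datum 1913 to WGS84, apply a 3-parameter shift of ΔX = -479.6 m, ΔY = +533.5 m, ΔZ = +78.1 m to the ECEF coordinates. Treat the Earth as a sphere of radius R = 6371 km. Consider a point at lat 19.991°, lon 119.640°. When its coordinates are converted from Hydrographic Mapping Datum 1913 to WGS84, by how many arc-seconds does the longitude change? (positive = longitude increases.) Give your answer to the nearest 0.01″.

Δλ = 5.27″

sin φ = 0.341873, cos φ = 0.939746, sin λ = 0.869150, cos λ = -0.494549.
East component: ΔE = −sin λ·ΔX + cos λ·ΔY = −(0.869150)(-479.6) + (-0.494549)(533.5) = 153.00 m.
1° of latitude spans πR/180 = 111195 m; at latitude φ, 1° of longitude spans that × cos φ = 104495.0 m, so Δλ = 153.00 / 104495.0 × 3600 = 5.271″.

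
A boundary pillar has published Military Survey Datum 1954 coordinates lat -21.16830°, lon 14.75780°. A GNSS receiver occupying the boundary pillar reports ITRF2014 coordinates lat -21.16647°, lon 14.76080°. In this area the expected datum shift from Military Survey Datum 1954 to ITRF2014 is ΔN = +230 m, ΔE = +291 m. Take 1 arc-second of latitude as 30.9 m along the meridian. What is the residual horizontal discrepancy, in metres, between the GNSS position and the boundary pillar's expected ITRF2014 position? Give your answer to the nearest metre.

33 m

Observed coordinate differences: Δφ = +0.00183°, Δλ = +0.00300°.
Converting to metres (1° lat = 111240 m, cos φ = 0.932524): observed ΔN = 203.6 m, observed ΔE = 311.2 m.
Subtracting the expected shift leaves a residual of 203.6 − (230) = -26.4 m north and 311.2 − (291) = 20.2 m east.
Residual distance = √((-26.4)² + 20.2²) = 33.3 m.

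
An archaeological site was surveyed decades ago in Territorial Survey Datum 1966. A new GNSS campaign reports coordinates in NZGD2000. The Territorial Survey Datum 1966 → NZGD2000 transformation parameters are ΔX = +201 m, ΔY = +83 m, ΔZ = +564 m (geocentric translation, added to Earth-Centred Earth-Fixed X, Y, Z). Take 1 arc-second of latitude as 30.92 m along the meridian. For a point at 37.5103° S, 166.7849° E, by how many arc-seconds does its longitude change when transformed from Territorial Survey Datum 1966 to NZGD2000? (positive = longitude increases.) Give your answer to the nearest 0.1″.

sin φ = -0.608904, cos φ = 0.793244, sin λ = 0.228607, cos λ = -0.973519.
East component: ΔE = −sin λ·ΔX + cos λ·ΔY = −(0.228607)(201) + (-0.973519)(83) = -126.75 m.
1° of latitude spans 3600 × 30.92 = 111312 m; at latitude φ, 1° of longitude spans that × cos φ = 88297.6 m, so Δλ = -126.75 / 88297.6 × 3600 = -5.168″.

Δλ = -5.2″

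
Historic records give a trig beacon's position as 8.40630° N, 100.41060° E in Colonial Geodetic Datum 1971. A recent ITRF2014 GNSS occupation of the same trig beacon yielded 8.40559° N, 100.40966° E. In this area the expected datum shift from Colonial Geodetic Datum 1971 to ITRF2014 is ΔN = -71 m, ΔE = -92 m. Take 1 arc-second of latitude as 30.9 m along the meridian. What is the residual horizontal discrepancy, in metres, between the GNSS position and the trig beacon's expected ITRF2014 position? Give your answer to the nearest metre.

14 m

Observed coordinate differences: Δφ = -0.00071°, Δλ = -0.00094°.
Converting to metres (1° lat = 111240 m, cos φ = 0.989256): observed ΔN = -79.0 m, observed ΔE = -103.4 m.
Subtracting the expected shift leaves a residual of -79.0 − (-71) = -8.0 m north and -103.4 − (-92) = -11.4 m east.
Residual distance = √((-8.0)² + (-11.4)²) = 14.0 m.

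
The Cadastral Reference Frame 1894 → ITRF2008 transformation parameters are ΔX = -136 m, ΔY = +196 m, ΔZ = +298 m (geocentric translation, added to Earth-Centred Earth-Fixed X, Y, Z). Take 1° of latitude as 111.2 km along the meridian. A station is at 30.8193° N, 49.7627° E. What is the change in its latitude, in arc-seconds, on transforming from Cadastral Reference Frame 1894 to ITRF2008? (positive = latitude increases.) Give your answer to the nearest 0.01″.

Δφ = 7.26″

sin φ = 0.512332, cos φ = 0.858787, sin λ = 0.763376, cos λ = 0.645955.
North component: ΔN = −sin φ cos λ·ΔX − sin φ sin λ·ΔY + cos φ·ΔZ = −(0.512332)(0.645955)(-136) − (0.512332)(0.763376)(196) + (0.858787)(298) = 224.27 m.
1° of latitude spans 111200 m, so Δφ = 224.27 / 111200 × 3600 = 7.261″.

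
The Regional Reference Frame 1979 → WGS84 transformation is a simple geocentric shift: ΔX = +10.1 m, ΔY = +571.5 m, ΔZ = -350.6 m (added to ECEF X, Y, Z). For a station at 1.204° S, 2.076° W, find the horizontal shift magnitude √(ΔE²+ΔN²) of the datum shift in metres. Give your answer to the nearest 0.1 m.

670.5 m

The local east axis at (φ, λ) is (−sin λ, cos λ, 0), so ΔE = −sin(-2.076°)·10.1 + cos(-2.076°)·571.5 = 571.49 m.
The local north axis is (−sin φ cos λ, −sin φ sin λ, cos φ), giving ΔN = 0.212 − 0.435 − 350.523 = -350.75 m.
Horizontal magnitude = √(ΔE² + ΔN²) = √(571.49² + (-350.75)²) = 670.54 m.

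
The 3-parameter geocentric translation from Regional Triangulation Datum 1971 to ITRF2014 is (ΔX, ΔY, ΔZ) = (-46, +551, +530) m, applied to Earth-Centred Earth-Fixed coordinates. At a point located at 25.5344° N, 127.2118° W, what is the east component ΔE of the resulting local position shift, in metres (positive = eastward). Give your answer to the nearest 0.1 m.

The local east axis at (φ, λ) is (−sin λ, cos λ, 0), so ΔE = −sin(-127.2118°)·(-46) + cos(-127.2118°)·551 = -369.86 m.

ΔE = -369.9 m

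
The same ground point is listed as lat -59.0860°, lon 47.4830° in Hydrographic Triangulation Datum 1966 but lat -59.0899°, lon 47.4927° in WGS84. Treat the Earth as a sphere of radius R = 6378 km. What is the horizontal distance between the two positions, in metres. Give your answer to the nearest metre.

704 m

Δφ = -59.0899° − -59.0860° = -0.0039°; Δλ = 47.4927° − 47.4830° = +0.0097°.
1° along a meridian = πR/180 = 111317 m.
ΔN = Δφ × 111317 = -434.1 m; ΔE = Δλ × 111317 × cos(-59.0860°) = +0.0097 × 111317 × 0.513751 = 554.7 m.
Distance = √(ΔE² + ΔN²) = √(554.7² + (-434.1)²) = 704.4 m.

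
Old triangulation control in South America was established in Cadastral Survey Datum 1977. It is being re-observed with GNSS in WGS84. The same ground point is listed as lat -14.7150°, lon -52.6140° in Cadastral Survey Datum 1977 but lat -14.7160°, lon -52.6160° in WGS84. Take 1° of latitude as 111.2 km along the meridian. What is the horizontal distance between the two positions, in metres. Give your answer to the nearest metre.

Δφ = -14.7160° − -14.7150° = -0.0010°; Δλ = -52.6160° − -52.6140° = -0.0020°.
ΔN = Δφ × 111200 = -111.2 m; ΔE = Δλ × 111200 × cos(-14.7150°) = -0.0020 × 111200 × 0.967201 = -215.1 m.
Distance = √(ΔE² + ΔN²) = √((-215.1)² + (-111.2)²) = 242.1 m.

242 m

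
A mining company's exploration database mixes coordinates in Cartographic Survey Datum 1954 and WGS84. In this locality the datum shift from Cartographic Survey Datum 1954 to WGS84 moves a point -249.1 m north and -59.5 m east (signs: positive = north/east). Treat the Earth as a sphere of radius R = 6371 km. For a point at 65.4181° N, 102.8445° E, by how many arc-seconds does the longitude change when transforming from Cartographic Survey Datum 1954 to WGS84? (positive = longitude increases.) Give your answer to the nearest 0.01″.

Δλ = -4.63″

At latitude 65.4181°, cos φ = 0.415994.
One radian of longitude at latitude φ spans R cos φ, so Δλ = ΔE / (R cos φ) = -59.5 / (6371000 × 0.415994) = -2.2450e-05 rad = -4.631″.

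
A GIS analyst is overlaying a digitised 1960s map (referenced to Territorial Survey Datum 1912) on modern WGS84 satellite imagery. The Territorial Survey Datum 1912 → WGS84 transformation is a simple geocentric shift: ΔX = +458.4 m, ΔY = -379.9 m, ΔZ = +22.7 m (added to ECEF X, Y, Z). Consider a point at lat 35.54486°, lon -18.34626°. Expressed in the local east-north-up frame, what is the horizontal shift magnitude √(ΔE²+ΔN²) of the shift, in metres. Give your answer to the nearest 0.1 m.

The local east axis at (φ, λ) is (−sin λ, cos λ, 0), so ΔE = −sin(-18.34626°)·458.4 + cos(-18.34626°)·(-379.9) = -216.30 m.
The local north axis is (−sin φ cos λ, −sin φ sin λ, cos φ), giving ΔN = -252.941 − 69.515 + 18.470 = -303.99 m.
Horizontal magnitude = √(ΔE² + ΔN²) = √((-216.30)² + (-303.99)²) = 373.09 m.

373.1 m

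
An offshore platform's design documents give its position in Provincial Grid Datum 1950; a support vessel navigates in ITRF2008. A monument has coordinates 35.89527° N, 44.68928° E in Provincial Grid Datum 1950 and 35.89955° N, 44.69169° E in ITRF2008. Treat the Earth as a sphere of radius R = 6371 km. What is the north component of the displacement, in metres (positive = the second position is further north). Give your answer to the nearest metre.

ΔN = 476 m

Δφ = 35.89955° − 35.89527° = +0.00428°; Δλ = 44.69169° − 44.68928° = +0.00241°.
1° along a meridian = πR/180 = 111195 m.
ΔN = Δφ × 111195 = 475.9 m; ΔE = Δλ × 111195 × cos(35.89527°) = +0.00241 × 111195 × 0.810090 = 217.1 m.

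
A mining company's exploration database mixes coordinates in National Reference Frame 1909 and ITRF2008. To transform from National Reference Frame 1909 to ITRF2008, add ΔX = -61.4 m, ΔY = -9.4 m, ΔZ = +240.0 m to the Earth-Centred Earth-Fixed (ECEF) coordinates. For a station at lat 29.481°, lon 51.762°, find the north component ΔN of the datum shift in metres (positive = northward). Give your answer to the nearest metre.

The local north axis is (−sin φ cos λ, −sin φ sin λ, cos φ), giving ΔN = 18.702 + 3.634 + 208.925 = 231.26 m.

ΔN = 231 m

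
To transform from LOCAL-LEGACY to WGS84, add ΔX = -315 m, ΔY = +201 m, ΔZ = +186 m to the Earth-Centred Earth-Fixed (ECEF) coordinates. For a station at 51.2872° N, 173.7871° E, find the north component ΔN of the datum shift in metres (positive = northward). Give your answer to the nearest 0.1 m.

The local north axis is (−sin φ cos λ, −sin φ sin λ, cos φ), giving ΔN = -244.348 − 16.974 + 116.328 = -144.99 m.

ΔN = -145.0 m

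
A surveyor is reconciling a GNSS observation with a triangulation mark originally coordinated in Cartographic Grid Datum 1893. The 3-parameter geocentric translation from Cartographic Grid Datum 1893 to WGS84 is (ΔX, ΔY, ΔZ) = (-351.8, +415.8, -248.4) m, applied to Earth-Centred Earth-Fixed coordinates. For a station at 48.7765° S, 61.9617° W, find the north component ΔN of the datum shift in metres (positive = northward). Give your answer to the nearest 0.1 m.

At φ = -48.7765°, λ = -61.9617°: sin φ = -0.752145, cos φ = 0.658998, sin λ = -0.882634, cos λ = 0.470062.
ΔN = −sin φ cos λ·ΔX − sin φ sin λ·ΔY + cos φ·ΔZ = −(-0.752145)(0.470062)(-351.8) − (-0.752145)(-0.882634)(415.8) + (0.658998)(-248.4) = -564.11 m.

ΔN = -564.1 m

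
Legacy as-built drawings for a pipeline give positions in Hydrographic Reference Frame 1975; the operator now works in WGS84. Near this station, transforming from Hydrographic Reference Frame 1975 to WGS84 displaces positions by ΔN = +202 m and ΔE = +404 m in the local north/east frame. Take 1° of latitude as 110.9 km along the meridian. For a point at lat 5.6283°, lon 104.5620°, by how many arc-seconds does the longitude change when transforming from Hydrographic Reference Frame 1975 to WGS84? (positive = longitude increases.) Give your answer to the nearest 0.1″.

Δλ = 13.2″

At latitude 5.6283°, cos φ = 0.995179.
1° of longitude at this latitude = 110.9 × cos φ = 110.37 km, so Δλ = 404.0 / 110365.4 = 0.0036606° = 13.178″.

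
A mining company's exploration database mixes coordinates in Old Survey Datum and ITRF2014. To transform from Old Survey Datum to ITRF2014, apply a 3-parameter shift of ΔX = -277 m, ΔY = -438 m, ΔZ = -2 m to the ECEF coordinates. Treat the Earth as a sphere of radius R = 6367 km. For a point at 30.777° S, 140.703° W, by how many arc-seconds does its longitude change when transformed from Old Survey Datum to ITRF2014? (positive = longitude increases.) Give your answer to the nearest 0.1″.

sin φ = -0.511698, cos φ = 0.859165, sin λ = -0.633340, cos λ = -0.773873.
East component: ΔE = −sin λ·ΔX + cos λ·ΔY = −(-0.633340)(-277) + (-0.773873)(-438) = 163.52 m.
1° of latitude spans πR/180 = 111125 m; at latitude φ, 1° of longitude spans that × cos φ = 95474.8 m, so Δλ = 163.52 / 95474.8 × 3600 = 6.166″.

Δλ = 6.2″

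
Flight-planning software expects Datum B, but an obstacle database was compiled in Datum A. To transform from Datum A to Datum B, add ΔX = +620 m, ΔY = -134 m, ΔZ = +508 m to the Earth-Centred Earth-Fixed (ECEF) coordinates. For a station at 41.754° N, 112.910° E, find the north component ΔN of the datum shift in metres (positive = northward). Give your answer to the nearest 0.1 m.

The local north axis is (−sin φ cos λ, −sin φ sin λ, cos φ), giving ΔN = 160.727 + 82.196 + 378.974 = 621.90 m.

ΔN = 621.9 m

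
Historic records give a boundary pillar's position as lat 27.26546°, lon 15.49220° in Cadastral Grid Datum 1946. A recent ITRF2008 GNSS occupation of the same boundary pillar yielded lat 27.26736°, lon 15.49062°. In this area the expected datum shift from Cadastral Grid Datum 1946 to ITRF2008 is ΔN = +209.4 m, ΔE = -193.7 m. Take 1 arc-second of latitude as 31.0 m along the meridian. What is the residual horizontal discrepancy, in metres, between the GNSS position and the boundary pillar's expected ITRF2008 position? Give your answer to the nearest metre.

Observed coordinate differences: Δφ = +0.00190°, Δλ = -0.00158°.
Converting to metres (1° lat = 111600 m, cos φ = 0.888894): observed ΔN = 212.0 m, observed ΔE = -156.7 m.
Subtracting the expected shift leaves a residual of 212.0 − (209.4) = 2.6 m north and -156.7 − (-193.7) = 37.0 m east.
Residual distance = √(2.6² + 37.0²) = 37.1 m.

37 m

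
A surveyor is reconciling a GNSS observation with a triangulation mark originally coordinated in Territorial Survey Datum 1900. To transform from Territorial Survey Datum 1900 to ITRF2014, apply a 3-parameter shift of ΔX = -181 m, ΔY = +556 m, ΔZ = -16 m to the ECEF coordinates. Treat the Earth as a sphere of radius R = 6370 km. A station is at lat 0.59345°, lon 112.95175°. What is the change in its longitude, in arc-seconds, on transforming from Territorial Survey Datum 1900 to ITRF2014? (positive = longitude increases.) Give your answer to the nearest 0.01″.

sin φ = 0.010357, cos φ = 0.999946, sin λ = 0.920834, cos λ = -0.389956.
East component: ΔE = −sin λ·ΔX + cos λ·ΔY = −(0.920834)(-181) + (-0.389956)(556) = -50.14 m.
1° of latitude spans πR/180 = 111177 m; at latitude φ, 1° of longitude spans that × cos φ = 111171.5 m, so Δλ = -50.14 / 111171.5 × 3600 = -1.624″.

Δλ = -1.62″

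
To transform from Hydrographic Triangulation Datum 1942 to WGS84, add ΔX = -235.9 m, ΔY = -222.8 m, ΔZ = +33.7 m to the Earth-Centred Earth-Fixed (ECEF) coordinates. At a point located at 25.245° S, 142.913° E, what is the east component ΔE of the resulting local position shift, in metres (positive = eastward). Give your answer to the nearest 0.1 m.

ΔE = 320.0 m

At φ = -25.245°, λ = 142.913°: sin φ = -0.426490, cos φ = 0.904492, sin λ = 0.603027, cos λ = -0.797721.
ΔE = −sin λ·ΔX + cos λ·ΔY = −(0.603027)·(-235.9) + (-0.797721)·(-222.8) = 319.99 m.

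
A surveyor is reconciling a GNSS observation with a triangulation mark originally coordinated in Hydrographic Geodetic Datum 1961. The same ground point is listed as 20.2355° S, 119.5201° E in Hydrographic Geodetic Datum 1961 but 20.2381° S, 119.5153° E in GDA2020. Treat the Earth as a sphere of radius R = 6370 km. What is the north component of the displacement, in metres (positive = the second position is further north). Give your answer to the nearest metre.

ΔN = -289 m

Δφ = -20.2381° − -20.2355° = -0.0026°; Δλ = 119.5153° − 119.5201° = -0.0048°.
1° along a meridian = πR/180 = 111177 m.
ΔN = Δφ × 111177 = -289.1 m; ΔE = Δλ × 111177 × cos(-20.2355°) = -0.0048 × 111177 × 0.938279 = -500.7 m.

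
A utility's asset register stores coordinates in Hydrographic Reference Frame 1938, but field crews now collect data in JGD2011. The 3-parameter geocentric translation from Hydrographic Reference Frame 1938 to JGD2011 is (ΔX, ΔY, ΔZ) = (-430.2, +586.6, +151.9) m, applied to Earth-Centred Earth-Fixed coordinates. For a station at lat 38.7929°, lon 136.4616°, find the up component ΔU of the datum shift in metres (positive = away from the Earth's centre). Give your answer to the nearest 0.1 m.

ΔU = 653.2 m

At φ = 38.7929°, λ = 136.4616°: sin φ = 0.626507, cos φ = 0.779416, sin λ = 0.688841, cos λ = -0.724913.
ΔU = cos φ cos λ·ΔX + cos φ sin λ·ΔY + sin φ·ΔZ = (0.779416)(-0.724913)(-430.2) + (0.779416)(0.688841)(586.6) + (0.626507)(151.9) = 653.17 m.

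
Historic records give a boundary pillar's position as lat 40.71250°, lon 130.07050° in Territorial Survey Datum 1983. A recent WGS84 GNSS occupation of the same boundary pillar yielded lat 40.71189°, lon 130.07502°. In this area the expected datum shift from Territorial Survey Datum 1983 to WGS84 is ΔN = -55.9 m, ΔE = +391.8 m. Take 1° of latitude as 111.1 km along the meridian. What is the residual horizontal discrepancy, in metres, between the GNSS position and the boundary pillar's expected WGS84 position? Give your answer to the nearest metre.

16 m

Observed coordinate differences: Δφ = -0.00061°, Δλ = +0.00452°.
Converting to metres (1° lat = 111100 m, cos φ = 0.757992): observed ΔN = -67.8 m, observed ΔE = 380.6 m.
Subtracting the expected shift leaves a residual of -67.8 − (-55.9) = -11.9 m north and 380.6 − (391.8) = -11.2 m east.
Residual distance = √((-11.9)² + (-11.2)²) = 16.3 m.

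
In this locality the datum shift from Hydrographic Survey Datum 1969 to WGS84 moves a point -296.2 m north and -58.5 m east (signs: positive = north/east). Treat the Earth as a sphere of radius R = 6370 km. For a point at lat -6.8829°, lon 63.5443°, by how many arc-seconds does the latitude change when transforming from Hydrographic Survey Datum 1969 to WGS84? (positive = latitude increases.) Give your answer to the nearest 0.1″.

Δφ = -9.6″

On a sphere of radius R, 1 rad of latitude = R, so Δφ = ΔN / R = -296.2 / 6370000 = -4.6499e-05 rad = -9.591″.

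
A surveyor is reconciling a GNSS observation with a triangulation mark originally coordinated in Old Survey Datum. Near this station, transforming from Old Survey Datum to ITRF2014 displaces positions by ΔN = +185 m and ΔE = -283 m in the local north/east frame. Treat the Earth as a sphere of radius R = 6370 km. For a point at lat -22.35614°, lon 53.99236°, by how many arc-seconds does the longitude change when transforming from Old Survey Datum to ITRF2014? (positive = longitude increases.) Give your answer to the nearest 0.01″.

Δλ = -9.91″

At latitude -22.35614°, cos φ = 0.924837.
One radian of longitude at latitude φ spans R cos φ, so Δλ = ΔE / (R cos φ) = -283.0 / (6370000 × 0.924837) = -4.8038e-05 rad = -9.908″.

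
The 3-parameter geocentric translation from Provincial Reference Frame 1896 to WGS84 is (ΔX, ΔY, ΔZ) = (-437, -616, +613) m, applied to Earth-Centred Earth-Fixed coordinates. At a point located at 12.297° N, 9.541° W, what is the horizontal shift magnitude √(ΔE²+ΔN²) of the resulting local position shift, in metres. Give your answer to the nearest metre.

954 m

At φ = 12.297°, λ = -9.541°: sin φ = 0.212979, cos φ = 0.977057, sin λ = -0.165753, cos λ = 0.986167.
ΔE = −sin λ·ΔX + cos λ·ΔY = −(-0.165753)·(-437) + (0.986167)·(-616) = -679.91 m.
ΔN = −sin φ cos λ·ΔX − sin φ sin λ·ΔY + cos φ·ΔZ = −(0.212979)(0.986167)(-437) − (0.212979)(-0.165753)(-616) + (0.977057)(613) = 668.97 m.
Horizontal magnitude = √(ΔE² + ΔN²) = √((-679.91)² + 668.97²) = 953.84 m.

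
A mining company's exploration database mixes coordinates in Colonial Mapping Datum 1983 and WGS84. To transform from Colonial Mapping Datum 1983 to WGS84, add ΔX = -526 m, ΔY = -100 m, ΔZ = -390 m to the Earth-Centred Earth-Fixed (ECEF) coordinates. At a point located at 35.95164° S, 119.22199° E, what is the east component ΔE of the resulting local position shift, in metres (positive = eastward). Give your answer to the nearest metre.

ΔE = 508 m

At φ = -35.95164°, λ = 119.22199°: sin φ = -0.587102, cos φ = 0.809513, sin λ = 0.872735, cos λ = -0.488195.
ΔE = −sin λ·ΔX + cos λ·ΔY = −(0.872735)·(-526) + (-0.488195)·(-100) = 507.88 m.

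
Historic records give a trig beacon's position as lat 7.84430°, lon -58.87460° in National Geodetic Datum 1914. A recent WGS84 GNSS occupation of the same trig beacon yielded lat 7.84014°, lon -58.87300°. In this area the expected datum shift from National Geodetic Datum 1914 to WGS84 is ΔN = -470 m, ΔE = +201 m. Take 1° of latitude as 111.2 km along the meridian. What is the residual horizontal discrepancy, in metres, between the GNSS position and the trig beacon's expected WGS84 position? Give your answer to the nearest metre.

26 m

Observed coordinate differences: Δφ = -0.00416°, Δλ = +0.00160°.
Converting to metres (1° lat = 111200 m, cos φ = 0.990643): observed ΔN = -462.6 m, observed ΔE = 176.3 m.
Subtracting the expected shift leaves a residual of -462.6 − (-470) = 7.4 m north and 176.3 − (201) = -24.7 m east.
Residual distance = √(7.4² + (-24.7)²) = 25.8 m.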